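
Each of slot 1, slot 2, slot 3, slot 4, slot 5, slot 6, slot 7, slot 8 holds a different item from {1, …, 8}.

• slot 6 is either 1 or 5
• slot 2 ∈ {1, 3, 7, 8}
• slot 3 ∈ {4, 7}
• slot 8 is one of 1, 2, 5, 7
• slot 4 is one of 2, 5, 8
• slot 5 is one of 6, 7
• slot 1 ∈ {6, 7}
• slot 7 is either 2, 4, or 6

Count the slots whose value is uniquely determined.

Among the 8 variables, 3 fits only slot 2 (and all 8 values in {1, 2, 3, 4, 5, 6, 7, 8} must be used), so slot 2 = 3.
The 7 still-open variables draw from only 7 values {1, 2, 4, 5, 6, 7, 8}, so each is used; only slot 4 can be 8, hence slot 4 = 8.
The 2 variables slot 1 and slot 5 are confined to {6, 7}, which locks those values in; drop them from slot 3, slot 7, slot 8.
slot 3's domain is down to {4}, so slot 3 = 4. Eliminate 4 elsewhere: slot 7.
slot 7's domain is down to {2}, so slot 7 = 2. Strike 2 from slot 8.
Determined: slot 2=3, slot 3=4, slot 4=8, slot 7=2. The other slots each still have more than one consistent value. That makes 4.

4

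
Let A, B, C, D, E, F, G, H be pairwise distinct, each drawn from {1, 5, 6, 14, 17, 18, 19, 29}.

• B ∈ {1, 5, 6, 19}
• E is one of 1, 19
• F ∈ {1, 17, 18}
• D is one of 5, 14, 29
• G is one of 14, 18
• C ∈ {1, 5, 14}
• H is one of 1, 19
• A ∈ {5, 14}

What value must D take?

29

Among the 8 variables, 6 fits only B (and all 8 values in {1, 5, 6, 14, 17, 18, 19, 29} must be used), so B = 6.
Among the 7 still-open variables, 17 fits only F (and all 7 values in {1, 5, 14, 17, 18, 19, 29} must be used), so F = 17.
The 6 still-open variables draw from only 6 values {1, 5, 14, 18, 19, 29}, so each is used; only G can be 18, hence G = 18.
The 5 still-open variables together cover exactly {1, 5, 14, 19, 29} — 5 values for 5 variables — and 29 appears only in D's list, so D = 29.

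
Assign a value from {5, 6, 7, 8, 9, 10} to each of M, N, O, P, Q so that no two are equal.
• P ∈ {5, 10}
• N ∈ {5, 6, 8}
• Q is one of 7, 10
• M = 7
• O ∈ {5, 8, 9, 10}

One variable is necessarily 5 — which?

P

M must be 7 (only option left). Eliminate 7 elsewhere: Q.
Q has just one choice, so Q = 10. Eliminate 10 elsewhere: O, P.
So 5 goes to P.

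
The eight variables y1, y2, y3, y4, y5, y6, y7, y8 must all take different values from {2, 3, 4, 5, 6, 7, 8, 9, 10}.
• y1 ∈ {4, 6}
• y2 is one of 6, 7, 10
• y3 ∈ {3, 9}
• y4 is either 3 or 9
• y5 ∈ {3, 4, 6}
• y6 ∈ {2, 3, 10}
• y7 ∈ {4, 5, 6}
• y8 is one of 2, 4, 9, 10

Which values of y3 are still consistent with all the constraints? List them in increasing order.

The 8 variables together cover exactly {2, 3, 4, 5, 6, 7, 9, 10} — 8 values for 8 variables — and 5 appears only in y7's list, so y7 = 5.
Among the 7 still-open variables, 7 fits only y2 (and all 7 values in {2, 3, 4, 6, 7, 9, 10} must be used), so y2 = 7.
y3 and y4 share exactly the 2 values {3, 9}; by pigeonhole those values go to them, so strike 3, 9 from y5, y6, y8.
y1 and y5 between them cover only {4, 6} — a naked pair. Remove those values from y8.
No further eliminations apply; y3 can still be any of 3, 9.

3, 9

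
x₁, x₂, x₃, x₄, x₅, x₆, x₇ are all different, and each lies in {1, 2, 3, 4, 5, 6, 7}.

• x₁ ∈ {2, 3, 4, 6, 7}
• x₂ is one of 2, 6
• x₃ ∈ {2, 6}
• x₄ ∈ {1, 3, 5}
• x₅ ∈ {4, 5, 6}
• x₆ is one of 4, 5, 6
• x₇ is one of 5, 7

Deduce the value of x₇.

7

The 7 variables together cover exactly {1, 2, 3, 4, 5, 6, 7} — 7 values for 7 variables — and 1 appears only in x₄'s list, so x₄ = 1.
Among the 6 still-open variables, 3 fits only x₁ (and all 6 values in {2, 3, 4, 5, 6, 7} must be used), so x₁ = 3.
Among the 5 still-open variables, 7 fits only x₇ (and all 5 values in {2, 4, 5, 6, 7} must be used), so x₇ = 7.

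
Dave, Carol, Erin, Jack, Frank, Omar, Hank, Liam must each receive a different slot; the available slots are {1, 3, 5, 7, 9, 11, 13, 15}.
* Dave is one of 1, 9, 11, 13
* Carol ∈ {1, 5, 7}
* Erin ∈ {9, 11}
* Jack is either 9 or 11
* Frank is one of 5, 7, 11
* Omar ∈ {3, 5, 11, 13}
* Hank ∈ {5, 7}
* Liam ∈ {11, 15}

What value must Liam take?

Among the 8 variables, 3 fits only Omar (and all 8 values in {1, 3, 5, 7, 9, 11, 13, 15} must be used), so Omar = 3.
Among the 7 still-open variables, 13 fits only Dave (and all 7 values in {1, 5, 7, 9, 11, 13, 15} must be used), so Dave = 13.
The 6 still-open variables draw from only 6 values {1, 5, 7, 9, 11, 15}, so each is used; only Carol can be 1, hence Carol = 1.
The 5 still-open variables draw from only 5 values {5, 7, 9, 11, 15}, so each is used; only Liam can be 15, hence Liam = 15.

15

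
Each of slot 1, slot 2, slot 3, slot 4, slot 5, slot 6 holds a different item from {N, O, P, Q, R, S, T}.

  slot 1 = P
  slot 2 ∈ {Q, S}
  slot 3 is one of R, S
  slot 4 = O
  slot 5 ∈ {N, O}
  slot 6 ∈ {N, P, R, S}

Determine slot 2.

slot 1's domain is down to {P}, so slot 1 = P. Remove P from slot 6.
slot 4's domain is down to {O}, so slot 4 = O. Eliminate O elsewhere: slot 5.
slot 5's domain is down to {N}, so slot 5 = N. Strike N from slot 6.
Among the 3 still-open variables, Q fits only slot 2 (and all 3 values in {Q, R, S} must be used), so slot 2 = Q.

Q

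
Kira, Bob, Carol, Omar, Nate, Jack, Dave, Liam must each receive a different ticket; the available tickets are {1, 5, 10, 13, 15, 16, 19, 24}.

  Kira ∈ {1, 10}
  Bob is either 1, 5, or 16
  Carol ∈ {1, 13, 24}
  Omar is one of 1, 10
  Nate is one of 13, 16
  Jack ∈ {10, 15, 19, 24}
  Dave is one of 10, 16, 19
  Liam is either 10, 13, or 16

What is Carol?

The 8 variables draw from only 8 values {1, 5, 10, 13, 15, 16, 19, 24}, so each is used; only Bob can be 5, hence Bob = 5.
The 7 still-open variables together cover exactly {1, 10, 13, 15, 16, 19, 24} — 7 values for 7 variables — and 15 appears only in Jack's list, so Jack = 15.
The 6 still-open variables together cover exactly {1, 10, 13, 16, 19, 24} — 6 values for 6 variables — and 19 appears only in Dave's list, so Dave = 19.
The 5 still-open variables draw from only 5 values {1, 10, 13, 16, 24}, so each is used; only Carol can be 24, hence Carol = 24.

24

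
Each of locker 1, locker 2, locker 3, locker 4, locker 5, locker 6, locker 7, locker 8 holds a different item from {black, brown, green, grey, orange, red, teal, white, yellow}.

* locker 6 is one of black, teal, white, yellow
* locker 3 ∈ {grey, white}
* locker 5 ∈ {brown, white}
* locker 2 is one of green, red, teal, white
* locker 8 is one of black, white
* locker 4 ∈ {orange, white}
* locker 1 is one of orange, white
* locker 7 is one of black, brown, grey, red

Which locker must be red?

locker 1 and locker 4 share exactly the 2 values {orange, white}; by pigeonhole those values go to them, so strike orange, white from locker 2, locker 3, locker 5, locker 6, locker 8.
That leaves locker 3 = grey. Strike grey from locker 7.
That leaves locker 5 = brown. Strike brown from locker 7.
locker 8's domain is down to {black}, so locker 8 = black. Remove black from locker 6, locker 7.
So red goes to locker 7.

locker 7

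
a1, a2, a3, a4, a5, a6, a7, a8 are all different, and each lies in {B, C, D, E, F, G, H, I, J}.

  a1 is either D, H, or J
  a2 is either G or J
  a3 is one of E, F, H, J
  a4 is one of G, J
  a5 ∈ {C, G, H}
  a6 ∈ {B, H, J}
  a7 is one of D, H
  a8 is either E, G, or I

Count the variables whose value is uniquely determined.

a2 and a4 between them cover only {G, J} — a naked pair. Remove those values from a1, a3, a5, a6, a8.
The 2 variables a1 and a7 are confined to {D, H}, which locks those values in; drop them from a3, a5, a6.
a5's domain is down to {C}, so a5 = C.
That leaves a6 = B.
Determined: a5=C, a6=B. The other variables each still have more than one consistent value. That makes 2.

2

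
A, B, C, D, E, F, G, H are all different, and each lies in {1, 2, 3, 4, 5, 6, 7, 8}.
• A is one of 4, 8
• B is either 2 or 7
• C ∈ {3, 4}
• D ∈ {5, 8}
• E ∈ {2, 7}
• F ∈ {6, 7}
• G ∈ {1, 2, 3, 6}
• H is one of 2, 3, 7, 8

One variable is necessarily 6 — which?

Among the 8 variables, 1 fits only G (and all 8 values in {1, 2, 3, 4, 5, 6, 7, 8} must be used), so G = 1.
The 7 still-open variables draw from only 7 values {2, 3, 4, 5, 6, 7, 8}, so each is used; only D can be 5, hence D = 5.
The 6 still-open variables together cover exactly {2, 3, 4, 6, 7, 8} — 6 values for 6 variables — and 6 appears only in F's list, so F = 6.

F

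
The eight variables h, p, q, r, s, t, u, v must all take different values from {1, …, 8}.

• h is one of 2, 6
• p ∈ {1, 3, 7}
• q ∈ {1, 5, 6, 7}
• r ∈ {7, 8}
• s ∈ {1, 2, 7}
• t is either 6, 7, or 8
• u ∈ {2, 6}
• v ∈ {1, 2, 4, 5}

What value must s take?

1

The 8 variables together cover exactly {1, 2, 3, 4, 5, 6, 7, 8} — 8 values for 8 variables — and 3 appears only in p's list, so p = 3.
Among the 7 still-open variables, 4 fits only v (and all 7 values in {1, 2, 4, 5, 6, 7, 8} must be used), so v = 4.
The 6 still-open variables draw from only 6 values {1, 2, 5, 6, 7, 8}, so each is used; only q can be 5, hence q = 5.
The 5 still-open variables together cover exactly {1, 2, 6, 7, 8} — 5 values for 5 variables — and 1 appears only in s's list, so s = 1.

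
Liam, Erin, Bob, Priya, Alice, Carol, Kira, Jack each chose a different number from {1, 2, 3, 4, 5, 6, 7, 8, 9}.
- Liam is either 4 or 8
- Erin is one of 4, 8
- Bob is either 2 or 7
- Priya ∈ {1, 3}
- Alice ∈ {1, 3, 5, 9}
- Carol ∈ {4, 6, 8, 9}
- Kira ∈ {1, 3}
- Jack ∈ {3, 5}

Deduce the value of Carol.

Liam and Erin share exactly the 2 values {4, 8}; by pigeonhole those values go to them, so strike 4, 8 from Carol.
Priya and Kira between them cover only {1, 3} — a naked pair. Remove those values from Alice, Jack.
Jack must be 5 (only option left). Strike 5 from Alice.
Alice must be 9 (only option left). Eliminate 9 elsewhere: Carol.
So Carol = 6.

6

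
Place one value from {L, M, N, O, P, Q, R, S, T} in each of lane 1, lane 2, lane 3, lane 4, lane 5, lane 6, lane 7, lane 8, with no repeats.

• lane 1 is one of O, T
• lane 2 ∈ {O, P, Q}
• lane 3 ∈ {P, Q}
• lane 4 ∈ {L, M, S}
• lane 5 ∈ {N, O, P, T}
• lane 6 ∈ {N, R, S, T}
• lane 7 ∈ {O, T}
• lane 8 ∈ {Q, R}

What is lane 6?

lane 1 and lane 7 share exactly the 2 values {O, T}; by pigeonhole those values go to them, so strike O, T from lane 2, lane 5, lane 6.
The 2 variables lane 2 and lane 3 are confined to {P, Q}, which locks those values in; drop them from lane 5, lane 8.
lane 5's domain is down to {N}, so lane 5 = N. Remove N from lane 6.
lane 8 has just one choice, so lane 8 = R. Remove R from lane 6.
So lane 6 = S.

S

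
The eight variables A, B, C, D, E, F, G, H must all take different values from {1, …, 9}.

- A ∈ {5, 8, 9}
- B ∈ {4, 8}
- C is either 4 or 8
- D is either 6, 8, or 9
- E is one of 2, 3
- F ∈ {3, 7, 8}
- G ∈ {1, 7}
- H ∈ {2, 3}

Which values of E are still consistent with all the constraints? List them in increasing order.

B and C share exactly the 2 values {4, 8}; by pigeonhole those values go to them, so strike 4, 8 from A, D, F.
E and H between them cover only {2, 3} — a naked pair. Remove those values from F.
F must be 7 (only option left). So G can't be 7.
G has just one choice, so G = 1.
No further eliminations apply; E can still be any of 2, 3.

2, 3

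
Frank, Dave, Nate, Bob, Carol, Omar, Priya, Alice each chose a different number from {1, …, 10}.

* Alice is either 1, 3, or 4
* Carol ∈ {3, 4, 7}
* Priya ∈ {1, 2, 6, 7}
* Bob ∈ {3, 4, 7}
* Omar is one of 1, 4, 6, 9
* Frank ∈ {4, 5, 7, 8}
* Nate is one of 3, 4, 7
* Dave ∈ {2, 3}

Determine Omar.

9

The 3 variables Nate, Bob, Carol are confined to {3, 4, 7}, which locks those values in; drop them from Frank, Dave, Omar, Priya, Alice.
Dave's domain is down to {2}, so Dave = 2. So Priya can't be 2.
Alice must be 1 (only option left). Eliminate 1 elsewhere: Omar, Priya.
That leaves Priya = 6. Remove 6 from Omar.
So Omar = 9.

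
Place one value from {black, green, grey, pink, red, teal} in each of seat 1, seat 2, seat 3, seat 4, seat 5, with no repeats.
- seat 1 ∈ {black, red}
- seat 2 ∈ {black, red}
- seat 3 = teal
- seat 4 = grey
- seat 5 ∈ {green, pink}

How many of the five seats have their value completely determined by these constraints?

2

seat 3 has just one choice, so seat 3 = teal.
That leaves seat 4 = grey.
Determined: seat 3=teal, seat 4=grey. The other seats each still have more than one consistent value. That makes 2.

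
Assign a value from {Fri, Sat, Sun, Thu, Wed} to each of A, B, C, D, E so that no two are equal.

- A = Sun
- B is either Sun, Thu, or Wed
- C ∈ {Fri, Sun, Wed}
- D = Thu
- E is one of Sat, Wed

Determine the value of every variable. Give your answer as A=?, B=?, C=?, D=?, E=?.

A=Sun, B=Wed, C=Fri, D=Thu, E=Sat

A must be Sun (only option left). Remove Sun from B, C.
That leaves D = Thu. Eliminate Thu elsewhere: B.
B has just one choice, so B = Wed. Remove Wed from C, E.
C must be Fri (only option left).
E has just one choice, so E = Sat.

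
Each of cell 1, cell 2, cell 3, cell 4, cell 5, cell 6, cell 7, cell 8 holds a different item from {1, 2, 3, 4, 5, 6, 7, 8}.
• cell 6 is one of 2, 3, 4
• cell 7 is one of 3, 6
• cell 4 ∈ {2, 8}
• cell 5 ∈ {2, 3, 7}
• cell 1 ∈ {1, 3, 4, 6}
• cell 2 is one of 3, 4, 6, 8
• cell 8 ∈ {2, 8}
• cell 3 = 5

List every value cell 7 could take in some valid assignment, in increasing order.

cell 3's domain is down to {5}, so cell 3 = 5.
The 7 still-open variables together cover exactly {1, 2, 3, 4, 6, 7, 8} — 7 values for 7 variables — and 1 appears only in cell 1's list, so cell 1 = 1.
The 6 still-open variables draw from only 6 values {2, 3, 4, 6, 7, 8}, so each is used; only cell 5 can be 7, hence cell 5 = 7.
cell 4 and cell 8 between them cover only {2, 8} — a naked pair. Remove those values from cell 2, cell 6.
No further eliminations apply; cell 7 can still be any of 3, 6.

3, 6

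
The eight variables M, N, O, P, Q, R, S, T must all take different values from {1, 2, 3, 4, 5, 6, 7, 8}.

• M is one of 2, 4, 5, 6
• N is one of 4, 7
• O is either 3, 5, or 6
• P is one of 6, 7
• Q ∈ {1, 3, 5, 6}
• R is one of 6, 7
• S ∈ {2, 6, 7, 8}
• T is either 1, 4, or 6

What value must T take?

The 8 variables together cover exactly {1, 2, 3, 4, 5, 6, 7, 8} — 8 values for 8 variables — and 8 appears only in S's list, so S = 8.
Among the 7 still-open variables, 2 fits only M (and all 7 values in {1, 2, 3, 4, 5, 6, 7} must be used), so M = 2.
P and R share exactly the 2 values {6, 7}; by pigeonhole those values go to them, so strike 6, 7 from N, O, Q, T.
N's domain is down to {4}, so N = 4. Strike 4 from T.
So T = 1.

1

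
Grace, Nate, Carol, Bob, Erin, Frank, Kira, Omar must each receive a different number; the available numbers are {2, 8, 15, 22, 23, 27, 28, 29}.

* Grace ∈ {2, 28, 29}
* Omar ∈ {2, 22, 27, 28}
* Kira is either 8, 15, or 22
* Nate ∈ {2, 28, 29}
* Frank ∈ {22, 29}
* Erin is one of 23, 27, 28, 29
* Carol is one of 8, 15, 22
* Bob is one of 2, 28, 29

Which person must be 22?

Frank

The 8 variables together cover exactly {2, 8, 15, 22, 23, 27, 28, 29} — 8 values for 8 variables — and 23 appears only in Erin's list, so Erin = 23.
The 7 still-open variables draw from only 7 values {2, 8, 15, 22, 27, 28, 29}, so each is used; only Omar can be 27, hence Omar = 27.
The 3 variables Grace, Nate, Bob are confined to {2, 28, 29}, which locks those values in; drop them from Frank.
So 22 goes to Frank.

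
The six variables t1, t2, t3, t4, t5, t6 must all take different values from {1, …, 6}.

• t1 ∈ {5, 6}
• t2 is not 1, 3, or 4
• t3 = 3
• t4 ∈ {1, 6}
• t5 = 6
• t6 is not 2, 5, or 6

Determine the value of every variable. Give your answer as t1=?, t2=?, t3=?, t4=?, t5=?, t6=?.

t1=5, t2=2, t3=3, t4=1, t5=6, t6=4

t3 must be 3 (only option left). So t6 can't be 3.
t5 has just one choice, so t5 = 6. Strike 6 from t1, t2, t4.
t1 must be 5 (only option left). Eliminate 5 elsewhere: t2.
t2 has just one choice, so t2 = 2.
That leaves t4 = 1. Remove 1 from t6.
That leaves t6 = 4.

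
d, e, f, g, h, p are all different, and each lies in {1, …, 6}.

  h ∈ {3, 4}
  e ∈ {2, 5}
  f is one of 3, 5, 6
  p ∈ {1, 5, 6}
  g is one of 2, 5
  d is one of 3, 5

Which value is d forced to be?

3

The 6 variables draw from only 6 values {1, 2, 3, 4, 5, 6}, so each is used; only p can be 1, hence p = 1.
Among the 5 still-open variables, 4 fits only h (and all 5 values in {2, 3, 4, 5, 6} must be used), so h = 4.
The 4 still-open variables draw from only 4 values {2, 3, 5, 6}, so each is used; only f can be 6, hence f = 6.
The 3 still-open variables together cover exactly {2, 3, 5} — 3 values for 3 variables — and 3 appears only in d's list, so d = 3.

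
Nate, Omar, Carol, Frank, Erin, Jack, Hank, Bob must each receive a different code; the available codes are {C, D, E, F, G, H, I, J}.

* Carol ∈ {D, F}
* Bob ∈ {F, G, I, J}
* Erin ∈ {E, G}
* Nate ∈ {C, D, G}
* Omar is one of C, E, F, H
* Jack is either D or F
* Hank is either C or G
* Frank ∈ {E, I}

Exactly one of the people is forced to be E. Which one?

Erin

Among the 8 variables, H fits only Omar (and all 8 values in {C, D, E, F, G, H, I, J} must be used), so Omar = H.
The 7 still-open variables draw from only 7 values {C, D, E, F, G, I, J}, so each is used; only Bob can be J, hence Bob = J.
The 6 still-open variables draw from only 6 values {C, D, E, F, G, I}, so each is used; only Frank can be I, hence Frank = I.
The 5 still-open variables draw from only 5 values {C, D, E, F, G}, so each is used; only Erin can be E, hence Erin = E.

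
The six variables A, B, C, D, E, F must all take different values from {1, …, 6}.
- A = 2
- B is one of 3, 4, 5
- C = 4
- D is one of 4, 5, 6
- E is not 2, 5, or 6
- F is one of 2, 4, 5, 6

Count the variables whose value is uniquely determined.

A has just one choice, so A = 2. Eliminate 2 elsewhere: F.
That leaves C = 4. So B, D, E, F can't be 4.
The 4 still-open variables together cover exactly {1, 3, 5, 6} — 4 values for 4 variables — and 1 appears only in E's list, so E = 1.
Among the 3 still-open variables, 3 fits only B (and all 3 values in {3, 5, 6} must be used), so B = 3.
Determined: A=2, B=3, C=4, E=1. The other variables each still have more than one consistent value. That makes 4.

4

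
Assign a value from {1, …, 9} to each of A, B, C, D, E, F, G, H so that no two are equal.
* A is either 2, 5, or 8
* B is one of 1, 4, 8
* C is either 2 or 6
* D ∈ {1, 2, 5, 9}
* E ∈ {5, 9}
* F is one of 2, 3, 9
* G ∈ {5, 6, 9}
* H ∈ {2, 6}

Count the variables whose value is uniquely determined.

4

The 8 variables draw from only 8 values {1, 2, 3, 4, 5, 6, 8, 9}, so each is used; only F can be 3, hence F = 3.
The 7 still-open variables together cover exactly {1, 2, 4, 5, 6, 8, 9} — 7 values for 7 variables — and 4 appears only in B's list, so B = 4.
Among the 6 still-open variables, 1 fits only D (and all 6 values in {1, 2, 5, 6, 8, 9} must be used), so D = 1.
Among the 5 still-open variables, 8 fits only A (and all 5 values in {2, 5, 6, 8, 9} must be used), so A = 8.
C and H share exactly the 2 values {2, 6}; by pigeonhole those values go to them, so strike 2, 6 from G.
Determined: A=8, B=4, D=1, F=3. The other variables each still have more than one consistent value. That makes 4.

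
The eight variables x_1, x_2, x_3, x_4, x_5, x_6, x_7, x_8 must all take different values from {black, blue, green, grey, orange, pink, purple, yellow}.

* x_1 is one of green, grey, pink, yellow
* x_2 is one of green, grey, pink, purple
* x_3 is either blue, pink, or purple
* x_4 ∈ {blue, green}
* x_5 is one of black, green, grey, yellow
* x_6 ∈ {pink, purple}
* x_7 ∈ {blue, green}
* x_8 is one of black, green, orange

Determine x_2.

grey

The 8 variables together cover exactly {black, blue, green, grey, orange, pink, purple, yellow} — 8 values for 8 variables — and orange appears only in x_8's list, so x_8 = orange.
The 7 still-open variables draw from only 7 values {black, blue, green, grey, pink, purple, yellow}, so each is used; only x_5 can be black, hence x_5 = black.
The 6 still-open variables together cover exactly {blue, green, grey, pink, purple, yellow} — 6 values for 6 variables — and yellow appears only in x_1's list, so x_1 = yellow.
The 5 still-open variables together cover exactly {blue, green, grey, pink, purple} — 5 values for 5 variables — and grey appears only in x_2's list, so x_2 = grey.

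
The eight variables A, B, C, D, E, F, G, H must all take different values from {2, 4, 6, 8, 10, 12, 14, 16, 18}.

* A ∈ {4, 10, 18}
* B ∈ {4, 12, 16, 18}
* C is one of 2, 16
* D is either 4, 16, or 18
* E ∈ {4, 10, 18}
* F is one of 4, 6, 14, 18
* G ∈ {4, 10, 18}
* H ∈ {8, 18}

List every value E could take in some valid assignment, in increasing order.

4, 10, 18

A, E, G between them cover only {4, 10, 18} — a naked triple. Remove those values from B, D, F, H.
That leaves D = 16. Strike 16 from B, C.
H must be 8 (only option left).
That leaves B = 12.
C must be 2 (only option left).
No further eliminations apply; E can still be any of 4, 10, 18.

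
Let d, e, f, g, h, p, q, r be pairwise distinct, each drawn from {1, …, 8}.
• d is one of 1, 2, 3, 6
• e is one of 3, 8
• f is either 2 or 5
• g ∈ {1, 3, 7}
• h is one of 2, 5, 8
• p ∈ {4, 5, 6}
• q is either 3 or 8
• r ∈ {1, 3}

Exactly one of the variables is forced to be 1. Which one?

Among the 8 variables, 4 fits only p (and all 8 values in {1, 2, 3, 4, 5, 6, 7, 8} must be used), so p = 4.
Among the 7 still-open variables, 6 fits only d (and all 7 values in {1, 2, 3, 5, 6, 7, 8} must be used), so d = 6.
The 6 still-open variables draw from only 6 values {1, 2, 3, 5, 7, 8}, so each is used; only g can be 7, hence g = 7.
Among the 5 still-open variables, 1 fits only r (and all 5 values in {1, 2, 3, 5, 8} must be used), so r = 1.

r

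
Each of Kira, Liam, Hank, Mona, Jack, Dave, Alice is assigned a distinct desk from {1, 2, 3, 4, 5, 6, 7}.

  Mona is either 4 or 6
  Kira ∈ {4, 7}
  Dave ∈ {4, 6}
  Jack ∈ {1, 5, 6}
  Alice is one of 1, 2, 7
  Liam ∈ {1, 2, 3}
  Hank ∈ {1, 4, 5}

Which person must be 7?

The 7 variables together cover exactly {1, 2, 3, 4, 5, 6, 7} — 7 values for 7 variables — and 3 appears only in Liam's list, so Liam = 3.
The 6 still-open variables draw from only 6 values {1, 2, 4, 5, 6, 7}, so each is used; only Alice can be 2, hence Alice = 2.
Among the 5 still-open variables, 7 fits only Kira (and all 5 values in {1, 4, 5, 6, 7} must be used), so Kira = 7.

Kira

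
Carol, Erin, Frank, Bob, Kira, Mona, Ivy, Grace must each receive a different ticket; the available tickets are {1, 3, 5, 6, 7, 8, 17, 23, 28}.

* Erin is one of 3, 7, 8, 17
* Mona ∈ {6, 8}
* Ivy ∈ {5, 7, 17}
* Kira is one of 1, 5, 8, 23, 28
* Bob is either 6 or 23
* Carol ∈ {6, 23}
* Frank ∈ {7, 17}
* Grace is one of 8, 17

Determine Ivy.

5

The 2 variables Carol and Bob are confined to {6, 23}, which locks those values in; drop them from Kira, Mona.
That leaves Mona = 8. Remove 8 from Erin, Kira, Grace.
Grace has just one choice, so Grace = 17. Remove 17 from Erin, Frank, Ivy.
Frank has just one choice, so Frank = 7. Remove 7 from Erin, Ivy.
So Ivy = 5.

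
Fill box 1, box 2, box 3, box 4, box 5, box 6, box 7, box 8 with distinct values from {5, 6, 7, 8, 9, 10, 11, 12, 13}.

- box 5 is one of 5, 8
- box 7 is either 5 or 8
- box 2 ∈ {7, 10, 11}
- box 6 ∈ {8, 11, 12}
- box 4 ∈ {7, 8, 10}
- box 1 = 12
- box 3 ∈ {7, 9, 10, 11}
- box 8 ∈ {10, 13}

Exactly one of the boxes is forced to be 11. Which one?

box 6

box 1 has just one choice, so box 1 = 12. Remove 12 from box 6.
The 7 still-open variables draw from only 7 values {5, 7, 8, 9, 10, 11, 13}, so each is used; only box 3 can be 9, hence box 3 = 9.
Among the 6 still-open variables, 13 fits only box 8 (and all 6 values in {5, 7, 8, 10, 11, 13} must be used), so box 8 = 13.
box 5 and box 7 share exactly the 2 values {5, 8}; by pigeonhole those values go to them, so strike 5, 8 from box 4, box 6.
So 11 goes to box 6.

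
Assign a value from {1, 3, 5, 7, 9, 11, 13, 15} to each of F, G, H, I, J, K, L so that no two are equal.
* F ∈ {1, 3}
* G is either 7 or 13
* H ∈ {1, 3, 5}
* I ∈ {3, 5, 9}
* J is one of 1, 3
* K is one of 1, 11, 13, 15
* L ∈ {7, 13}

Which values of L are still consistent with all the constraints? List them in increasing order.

7, 13

The 2 variables F and J are confined to {1, 3}, which locks those values in; drop them from H, I, K.
H has just one choice, so H = 5. Strike 5 from I.
I has just one choice, so I = 9.
G and L between them cover only {7, 13} — a naked pair. Remove those values from K.
No further eliminations apply; L can still be any of 7, 13.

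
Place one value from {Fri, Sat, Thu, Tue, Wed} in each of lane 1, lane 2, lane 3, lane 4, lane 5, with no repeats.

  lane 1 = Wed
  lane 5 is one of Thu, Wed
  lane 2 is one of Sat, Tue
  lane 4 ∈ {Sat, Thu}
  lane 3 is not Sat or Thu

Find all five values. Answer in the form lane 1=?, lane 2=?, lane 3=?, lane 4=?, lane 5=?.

lane 1=Wed, lane 2=Tue, lane 3=Fri, lane 4=Sat, lane 5=Thu

lane 1 must be Wed (only option left). Eliminate Wed elsewhere: lane 3, lane 5.
That leaves lane 5 = Thu. So lane 4 can't be Thu.
lane 4's domain is down to {Sat}, so lane 4 = Sat. So lane 2 can't be Sat.
lane 2 has just one choice, so lane 2 = Tue. Remove Tue from lane 3.
lane 3 has just one choice, so lane 3 = Fri.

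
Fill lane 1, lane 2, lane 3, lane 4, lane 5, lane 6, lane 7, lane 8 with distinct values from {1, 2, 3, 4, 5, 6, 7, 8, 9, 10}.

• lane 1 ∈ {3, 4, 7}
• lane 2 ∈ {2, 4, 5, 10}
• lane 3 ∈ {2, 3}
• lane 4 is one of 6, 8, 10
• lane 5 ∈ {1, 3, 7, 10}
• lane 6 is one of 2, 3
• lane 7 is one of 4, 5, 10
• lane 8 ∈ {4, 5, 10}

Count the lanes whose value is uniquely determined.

2

lane 3 and lane 6 between them cover only {2, 3} — a naked pair. Remove those values from lane 1, lane 2, lane 5.
lane 2, lane 7, lane 8 between them cover only {4, 5, 10} — a naked triple. Remove those values from lane 1, lane 4, lane 5.
That leaves lane 1 = 7. Remove 7 from lane 5.
That leaves lane 5 = 1.
Determined: lane 1=7, lane 5=1. The other lanes each still have more than one consistent value. That makes 2.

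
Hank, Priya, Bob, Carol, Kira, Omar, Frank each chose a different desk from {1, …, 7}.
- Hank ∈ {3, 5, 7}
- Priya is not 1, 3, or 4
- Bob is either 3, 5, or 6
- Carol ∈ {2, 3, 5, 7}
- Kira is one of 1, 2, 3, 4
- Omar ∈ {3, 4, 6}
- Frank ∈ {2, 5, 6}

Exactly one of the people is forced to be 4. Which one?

Omar

The 7 variables draw from only 7 values {1, 2, 3, 4, 5, 6, 7}, so each is used; only Kira can be 1, hence Kira = 1.
The 6 still-open variables draw from only 6 values {2, 3, 4, 5, 6, 7}, so each is used; only Omar can be 4, hence Omar = 4.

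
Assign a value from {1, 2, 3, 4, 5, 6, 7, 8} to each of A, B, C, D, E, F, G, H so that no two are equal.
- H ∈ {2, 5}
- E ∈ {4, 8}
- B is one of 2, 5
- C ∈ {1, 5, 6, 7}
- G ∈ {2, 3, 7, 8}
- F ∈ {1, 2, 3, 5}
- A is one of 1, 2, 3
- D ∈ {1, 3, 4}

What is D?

4

The 8 variables together cover exactly {1, 2, 3, 4, 5, 6, 7, 8} — 8 values for 8 variables — and 6 appears only in C's list, so C = 6.
Among the 7 still-open variables, 7 fits only G (and all 7 values in {1, 2, 3, 4, 5, 7, 8} must be used), so G = 7.
The 6 still-open variables draw from only 6 values {1, 2, 3, 4, 5, 8}, so each is used; only E can be 8, hence E = 8.
The 5 still-open variables draw from only 5 values {1, 2, 3, 4, 5}, so each is used; only D can be 4, hence D = 4.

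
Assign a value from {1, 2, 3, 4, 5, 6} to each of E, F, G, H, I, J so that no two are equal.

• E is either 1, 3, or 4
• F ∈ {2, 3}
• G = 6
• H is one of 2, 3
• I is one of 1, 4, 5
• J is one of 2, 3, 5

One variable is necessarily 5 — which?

J

G has just one choice, so G = 6.
F and H share exactly the 2 values {2, 3}; by pigeonhole those values go to them, so strike 2, 3 from E, J.
So 5 goes to J.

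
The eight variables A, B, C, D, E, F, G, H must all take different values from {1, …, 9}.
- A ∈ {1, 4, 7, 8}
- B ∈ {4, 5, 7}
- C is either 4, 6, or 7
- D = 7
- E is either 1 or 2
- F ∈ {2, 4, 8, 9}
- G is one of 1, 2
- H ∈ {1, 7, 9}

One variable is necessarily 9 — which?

D must be 7 (only option left). Eliminate 7 elsewhere: A, B, C, H.
The 7 still-open variables draw from only 7 values {1, 2, 4, 5, 6, 8, 9}, so each is used; only B can be 5, hence B = 5.
The 6 still-open variables together cover exactly {1, 2, 4, 6, 8, 9} — 6 values for 6 variables — and 6 appears only in C's list, so C = 6.
The 2 variables E and G are confined to {1, 2}, which locks those values in; drop them from A, F, H.
So 9 goes to H.

H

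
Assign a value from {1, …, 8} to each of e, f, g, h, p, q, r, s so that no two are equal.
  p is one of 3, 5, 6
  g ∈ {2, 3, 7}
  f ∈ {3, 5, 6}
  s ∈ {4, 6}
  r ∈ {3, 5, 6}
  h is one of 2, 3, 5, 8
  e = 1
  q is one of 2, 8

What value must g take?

e must be 1 (only option left).
The 7 still-open variables draw from only 7 values {2, 3, 4, 5, 6, 7, 8}, so each is used; only s can be 4, hence s = 4.
Among the 6 still-open variables, 7 fits only g (and all 6 values in {2, 3, 5, 6, 7, 8} must be used), so g = 7.

7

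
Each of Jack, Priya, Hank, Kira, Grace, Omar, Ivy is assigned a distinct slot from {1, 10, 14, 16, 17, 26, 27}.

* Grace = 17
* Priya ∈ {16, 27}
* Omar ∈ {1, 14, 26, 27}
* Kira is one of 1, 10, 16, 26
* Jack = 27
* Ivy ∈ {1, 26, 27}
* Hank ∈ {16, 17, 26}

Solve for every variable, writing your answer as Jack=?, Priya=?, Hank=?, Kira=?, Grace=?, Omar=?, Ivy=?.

Jack=27, Priya=16, Hank=26, Kira=10, Grace=17, Omar=14, Ivy=1

Jack has just one choice, so Jack = 27. Eliminate 27 elsewhere: Priya, Omar, Ivy.
Priya must be 16 (only option left). Remove 16 from Hank, Kira.
Grace's domain is down to {17}, so Grace = 17. So Hank can't be 17.
Hank has just one choice, so Hank = 26. So Kira, Omar, Ivy can't be 26.
Ivy's domain is down to {1}, so Ivy = 1. So Kira, Omar can't be 1.
That leaves Kira = 10.
Omar has just one choice, so Omar = 14.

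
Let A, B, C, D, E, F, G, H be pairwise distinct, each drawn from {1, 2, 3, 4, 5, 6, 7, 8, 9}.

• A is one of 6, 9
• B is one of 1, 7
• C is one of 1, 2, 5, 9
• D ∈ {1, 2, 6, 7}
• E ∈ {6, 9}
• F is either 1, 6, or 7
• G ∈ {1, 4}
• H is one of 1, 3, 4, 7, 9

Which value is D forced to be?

Among the 8 variables, 3 fits only H (and all 8 values in {1, 2, 3, 4, 5, 6, 7, 9} must be used), so H = 3.
The 7 still-open variables draw from only 7 values {1, 2, 4, 5, 6, 7, 9}, so each is used; only G can be 4, hence G = 4.
The 6 still-open variables together cover exactly {1, 2, 5, 6, 7, 9} — 6 values for 6 variables — and 5 appears only in C's list, so C = 5.
The 5 still-open variables together cover exactly {1, 2, 6, 7, 9} — 5 values for 5 variables — and 2 appears only in D's list, so D = 2.

2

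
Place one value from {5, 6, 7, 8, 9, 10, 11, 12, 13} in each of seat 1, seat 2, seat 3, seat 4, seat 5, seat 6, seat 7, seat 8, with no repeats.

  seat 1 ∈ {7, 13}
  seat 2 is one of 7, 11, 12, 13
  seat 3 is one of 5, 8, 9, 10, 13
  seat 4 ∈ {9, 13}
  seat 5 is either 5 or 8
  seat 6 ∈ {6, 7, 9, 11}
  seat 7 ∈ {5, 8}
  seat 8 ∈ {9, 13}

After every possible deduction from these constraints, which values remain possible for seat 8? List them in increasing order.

The 2 variables seat 4 and seat 8 are confined to {9, 13}, which locks those values in; drop them from seat 1, seat 2, seat 3, seat 6.
seat 1's domain is down to {7}, so seat 1 = 7. Remove 7 from seat 2, seat 6.
seat 5 and seat 7 share exactly the 2 values {5, 8}; by pigeonhole those values go to them, so strike 5, 8 from seat 3.
seat 3 has just one choice, so seat 3 = 10.
No further eliminations apply; seat 8 can still be any of 9, 13.

9, 13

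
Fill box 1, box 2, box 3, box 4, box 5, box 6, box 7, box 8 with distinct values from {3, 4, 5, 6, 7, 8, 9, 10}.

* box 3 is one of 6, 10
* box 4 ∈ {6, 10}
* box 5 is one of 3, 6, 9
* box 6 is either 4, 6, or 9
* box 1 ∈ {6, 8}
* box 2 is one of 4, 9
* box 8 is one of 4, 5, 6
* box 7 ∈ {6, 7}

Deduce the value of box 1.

Among the 8 variables, 3 fits only box 5 (and all 8 values in {3, 4, 5, 6, 7, 8, 9, 10} must be used), so box 5 = 3.
Among the 7 still-open variables, 5 fits only box 8 (and all 7 values in {4, 5, 6, 7, 8, 9, 10} must be used), so box 8 = 5.
Among the 6 still-open variables, 7 fits only box 7 (and all 6 values in {4, 6, 7, 8, 9, 10} must be used), so box 7 = 7.
The 5 still-open variables draw from only 5 values {4, 6, 8, 9, 10}, so each is used; only box 1 can be 8, hence box 1 = 8.

8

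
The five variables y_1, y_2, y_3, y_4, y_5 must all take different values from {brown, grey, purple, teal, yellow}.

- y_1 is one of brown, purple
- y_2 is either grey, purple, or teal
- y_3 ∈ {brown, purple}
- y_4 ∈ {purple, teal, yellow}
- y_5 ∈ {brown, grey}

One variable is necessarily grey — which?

y_5

The 5 variables draw from only 5 values {brown, grey, purple, teal, yellow}, so each is used; only y_4 can be yellow, hence y_4 = yellow.
The 4 still-open variables draw from only 4 values {brown, grey, purple, teal}, so each is used; only y_2 can be teal, hence y_2 = teal.
The 3 still-open variables draw from only 3 values {brown, grey, purple}, so each is used; only y_5 can be grey, hence y_5 = grey.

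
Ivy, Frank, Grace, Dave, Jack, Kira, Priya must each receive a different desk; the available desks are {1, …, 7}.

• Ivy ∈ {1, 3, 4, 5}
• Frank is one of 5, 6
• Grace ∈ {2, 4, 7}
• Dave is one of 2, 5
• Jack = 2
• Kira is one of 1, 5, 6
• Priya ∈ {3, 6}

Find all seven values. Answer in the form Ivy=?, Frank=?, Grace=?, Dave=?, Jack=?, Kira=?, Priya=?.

Jack has just one choice, so Jack = 2. Strike 2 from Grace, Dave.
Dave must be 5 (only option left). Strike 5 from Ivy, Frank, Kira.
Frank must be 6 (only option left). Eliminate 6 elsewhere: Kira, Priya.
Kira must be 1 (only option left). So Ivy can't be 1.
Priya has just one choice, so Priya = 3. Eliminate 3 elsewhere: Ivy.
That leaves Ivy = 4. Eliminate 4 elsewhere: Grace.
Grace's domain is down to {7}, so Grace = 7.

Ivy=4, Frank=6, Grace=7, Dave=5, Jack=2, Kira=1, Priya=3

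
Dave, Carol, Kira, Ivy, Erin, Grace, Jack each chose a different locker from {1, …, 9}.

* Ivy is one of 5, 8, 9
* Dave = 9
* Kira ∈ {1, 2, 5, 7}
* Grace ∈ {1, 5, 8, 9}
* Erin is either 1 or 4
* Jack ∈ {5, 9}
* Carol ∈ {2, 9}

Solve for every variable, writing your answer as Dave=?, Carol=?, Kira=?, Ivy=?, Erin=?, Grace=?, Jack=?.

Dave=9, Carol=2, Kira=7, Ivy=8, Erin=4, Grace=1, Jack=5

Dave's domain is down to {9}, so Dave = 9. Remove 9 from Carol, Ivy, Grace, Jack.
Carol's domain is down to {2}, so Carol = 2. So Kira can't be 2.
That leaves Jack = 5. Remove 5 from Kira, Ivy, Grace.
Ivy's domain is down to {8}, so Ivy = 8. Strike 8 from Grace.
That leaves Grace = 1. Eliminate 1 elsewhere: Kira, Erin.
Kira's domain is down to {7}, so Kira = 7.
Erin has just one choice, so Erin = 4.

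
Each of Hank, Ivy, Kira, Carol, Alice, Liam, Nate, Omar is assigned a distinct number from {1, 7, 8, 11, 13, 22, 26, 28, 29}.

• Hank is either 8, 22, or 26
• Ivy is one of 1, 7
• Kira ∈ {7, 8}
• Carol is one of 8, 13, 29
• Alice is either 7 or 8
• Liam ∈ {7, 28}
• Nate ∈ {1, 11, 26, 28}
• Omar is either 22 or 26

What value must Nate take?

The 2 variables Kira and Alice are confined to {7, 8}, which locks those values in; drop them from Hank, Ivy, Carol, Liam.
Ivy has just one choice, so Ivy = 1. So Nate can't be 1.
Liam must be 28 (only option left). Strike 28 from Nate.
Hank and Omar share exactly the 2 values {22, 26}; by pigeonhole those values go to them, so strike 22, 26 from Nate.
So Nate = 11.

11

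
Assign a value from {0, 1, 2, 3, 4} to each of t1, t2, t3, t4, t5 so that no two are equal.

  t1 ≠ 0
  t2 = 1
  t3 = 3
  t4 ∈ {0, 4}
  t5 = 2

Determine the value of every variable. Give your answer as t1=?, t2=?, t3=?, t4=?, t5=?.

t1=4, t2=1, t3=3, t4=0, t5=2

t2's domain is down to {1}, so t2 = 1. So t1 can't be 1.
t3 must be 3 (only option left). Strike 3 from t1.
That leaves t5 = 2. Strike 2 from t1.
t1's domain is down to {4}, so t1 = 4. Eliminate 4 elsewhere: t4.
That leaves t4 = 0.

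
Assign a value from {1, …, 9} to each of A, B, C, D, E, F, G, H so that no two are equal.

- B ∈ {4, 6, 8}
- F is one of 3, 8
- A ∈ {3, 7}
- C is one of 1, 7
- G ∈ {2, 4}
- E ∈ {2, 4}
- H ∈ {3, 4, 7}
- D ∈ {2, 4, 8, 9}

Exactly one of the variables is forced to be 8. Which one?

F

Among the 8 variables, 1 fits only C (and all 8 values in {1, 2, 3, 4, 6, 7, 8, 9} must be used), so C = 1.
Among the 7 still-open variables, 6 fits only B (and all 7 values in {2, 3, 4, 6, 7, 8, 9} must be used), so B = 6.
Among the 6 still-open variables, 9 fits only D (and all 6 values in {2, 3, 4, 7, 8, 9} must be used), so D = 9.
The 5 still-open variables together cover exactly {2, 3, 4, 7, 8} — 5 values for 5 variables — and 8 appears only in F's list, so F = 8.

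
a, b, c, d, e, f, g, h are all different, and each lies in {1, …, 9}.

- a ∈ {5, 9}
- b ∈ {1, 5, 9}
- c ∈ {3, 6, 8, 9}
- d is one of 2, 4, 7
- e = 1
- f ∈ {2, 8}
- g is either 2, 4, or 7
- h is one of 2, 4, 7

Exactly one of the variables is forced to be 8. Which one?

e has just one choice, so e = 1. Eliminate 1 elsewhere: b.
a and b share exactly the 2 values {5, 9}; by pigeonhole those values go to them, so strike 5, 9 from c.
d, g, h share exactly the 3 values {2, 4, 7}; by pigeonhole those values go to them, so strike 2, 4, 7 from f.
So 8 goes to f.

f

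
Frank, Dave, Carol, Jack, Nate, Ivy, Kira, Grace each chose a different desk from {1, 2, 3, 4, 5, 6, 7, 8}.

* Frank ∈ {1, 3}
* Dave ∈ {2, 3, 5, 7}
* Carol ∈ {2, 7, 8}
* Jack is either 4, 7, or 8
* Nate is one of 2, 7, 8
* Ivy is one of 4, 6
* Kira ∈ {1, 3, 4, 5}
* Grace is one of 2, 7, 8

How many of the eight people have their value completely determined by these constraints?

The 8 variables together cover exactly {1, 2, 3, 4, 5, 6, 7, 8} — 8 values for 8 variables — and 6 appears only in Ivy's list, so Ivy = 6.
Carol, Nate, Grace between them cover only {2, 7, 8} — a naked triple. Remove those values from Dave, Jack.
Jack's domain is down to {4}, so Jack = 4. Remove 4 from Kira.
Determined: Jack=4, Ivy=6. The other people each still have more than one consistent value. That makes 2.

2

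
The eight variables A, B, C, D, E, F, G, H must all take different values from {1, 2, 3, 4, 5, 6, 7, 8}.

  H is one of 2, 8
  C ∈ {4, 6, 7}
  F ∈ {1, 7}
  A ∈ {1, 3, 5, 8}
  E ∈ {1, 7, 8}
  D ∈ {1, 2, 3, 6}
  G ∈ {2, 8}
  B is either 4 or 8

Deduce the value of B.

Among the 8 variables, 5 fits only A (and all 8 values in {1, 2, 3, 4, 5, 6, 7, 8} must be used), so A = 5.
The 7 still-open variables together cover exactly {1, 2, 3, 4, 6, 7, 8} — 7 values for 7 variables — and 3 appears only in D's list, so D = 3.
The 6 still-open variables together cover exactly {1, 2, 4, 6, 7, 8} — 6 values for 6 variables — and 6 appears only in C's list, so C = 6.
Among the 5 still-open variables, 4 fits only B (and all 5 values in {1, 2, 4, 7, 8} must be used), so B = 4.

4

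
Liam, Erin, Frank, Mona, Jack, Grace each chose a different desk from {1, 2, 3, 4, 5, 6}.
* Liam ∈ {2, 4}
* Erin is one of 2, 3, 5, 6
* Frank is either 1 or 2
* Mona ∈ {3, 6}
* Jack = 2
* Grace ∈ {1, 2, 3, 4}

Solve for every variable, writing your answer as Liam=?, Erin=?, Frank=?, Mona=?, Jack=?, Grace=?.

Liam=4, Erin=5, Frank=1, Mona=6, Jack=2, Grace=3

Jack's domain is down to {2}, so Jack = 2. Eliminate 2 elsewhere: Liam, Erin, Frank, Grace.
That leaves Liam = 4. Eliminate 4 elsewhere: Grace.
That leaves Frank = 1. Strike 1 from Grace.
Grace's domain is down to {3}, so Grace = 3. Strike 3 from Erin, Mona.
Mona has just one choice, so Mona = 6. Remove 6 from Erin.
That leaves Erin = 5.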